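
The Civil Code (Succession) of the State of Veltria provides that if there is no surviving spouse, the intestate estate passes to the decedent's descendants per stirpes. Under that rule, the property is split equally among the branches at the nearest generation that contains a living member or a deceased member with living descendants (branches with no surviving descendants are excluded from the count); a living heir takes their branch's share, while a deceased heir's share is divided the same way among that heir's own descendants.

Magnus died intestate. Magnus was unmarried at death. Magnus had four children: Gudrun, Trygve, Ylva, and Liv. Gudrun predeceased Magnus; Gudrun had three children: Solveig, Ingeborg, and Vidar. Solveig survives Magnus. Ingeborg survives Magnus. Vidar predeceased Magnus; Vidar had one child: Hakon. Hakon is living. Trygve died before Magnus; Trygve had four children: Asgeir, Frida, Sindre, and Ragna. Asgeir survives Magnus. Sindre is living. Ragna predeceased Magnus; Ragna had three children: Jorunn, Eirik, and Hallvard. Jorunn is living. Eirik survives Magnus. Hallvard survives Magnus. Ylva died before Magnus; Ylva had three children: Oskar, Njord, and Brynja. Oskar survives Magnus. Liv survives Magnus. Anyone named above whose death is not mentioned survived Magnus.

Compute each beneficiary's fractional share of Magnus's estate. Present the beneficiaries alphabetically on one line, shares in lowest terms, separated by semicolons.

There is no surviving spouse, so the entire estate passes to Magnus's descendants per stirpes.
The estate is divided into 4 equal shares of 1/4 among Gudrun, Trygve, Ylva, Liv.
Gudrun predeceased; the 1/4 allotted to Gudrun's branch passes to Gudrun's issue by representation.
The 1/4 is divided into 3 equal shares of 1/12 among Solveig, Ingeborg, Vidar.
Solveig is living and takes 1/12.
Ingeborg is living and takes 1/12.
Vidar predeceased; the 1/12 allotted to Vidar's branch passes to Vidar's issue by representation.
Hakon is the sole taker at this level and receives the full 1/12.
Trygve predeceased; the 1/4 allotted to Trygve's branch passes to Trygve's issue by representation.
The 1/4 is divided into 4 equal shares of 1/16 among Asgeir, Frida, Sindre, Ragna.
Asgeir is living and takes 1/16.
Frida is living and takes 1/16.
Sindre is living and takes 1/16.
Ragna predeceased; the 1/16 allotted to Ragna's branch passes to Ragna's issue by representation.
The 1/16 is divided into 3 equal shares of 1/48 among Jorunn, Eirik, Hallvard.
Jorunn is living and takes 1/48.
Eirik is living and takes 1/48.
Hallvard is living and takes 1/48.
Ylva predeceased; the 1/4 allotted to Ylva's branch passes to Ylva's issue by representation.
The 1/4 is divided into 3 equal shares of 1/12 among Oskar, Njord, Brynja.
Oskar is living and takes 1/12.
Njord is living and takes 1/12.
Brynja is living and takes 1/12.
Liv is living and takes 1/4.

Asgeir 1/16; Brynja 1/12; Eirik 1/48; Frida 1/16; Hakon 1/12; Hallvard 1/48; Ingeborg 1/12; Jorunn 1/48; Liv 1/4; Njord 1/12; Oskar 1/12; Sindre 1/16; Solveig 1/12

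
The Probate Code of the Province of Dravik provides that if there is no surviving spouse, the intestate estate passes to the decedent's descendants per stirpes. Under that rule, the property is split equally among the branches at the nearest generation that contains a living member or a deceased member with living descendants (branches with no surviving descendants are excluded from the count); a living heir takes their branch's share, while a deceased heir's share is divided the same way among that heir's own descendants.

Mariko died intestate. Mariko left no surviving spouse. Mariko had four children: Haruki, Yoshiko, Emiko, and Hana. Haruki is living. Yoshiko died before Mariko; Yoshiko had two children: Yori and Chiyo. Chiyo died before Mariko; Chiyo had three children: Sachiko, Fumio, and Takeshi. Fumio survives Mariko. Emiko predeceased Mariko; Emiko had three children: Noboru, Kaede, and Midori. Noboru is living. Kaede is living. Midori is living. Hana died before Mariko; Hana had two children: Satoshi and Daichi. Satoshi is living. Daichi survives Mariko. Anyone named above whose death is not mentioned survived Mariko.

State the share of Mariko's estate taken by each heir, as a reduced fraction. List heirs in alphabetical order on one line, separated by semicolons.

Daichi 1/8; Fumio 1/24; Haruki 1/4; Kaede 1/12; Midori 1/12; Noboru 1/12; Sachiko 1/24; Satoshi 1/8; Takeshi 1/24; Yori 1/8

There is no surviving spouse, so the entire estate passes to Mariko's descendants per stirpes.
The estate is divided into 4 equal shares of 1/4 among Haruki, Yoshiko, Emiko, Hana.
Haruki is living and takes 1/4.
Yoshiko predeceased; the 1/4 allotted to Yoshiko's branch passes to Yoshiko's issue by representation.
The 1/4 is divided into 2 equal shares of 1/8 among Yori, Chiyo.
Yori is living and takes 1/8.
Chiyo predeceased; the 1/8 allotted to Chiyo's branch passes to Chiyo's issue by representation.
The 1/8 is divided into 3 equal shares of 1/24 among Sachiko, Fumio, Takeshi.
Sachiko is living and takes 1/24.
Fumio is living and takes 1/24.
Takeshi is living and takes 1/24.
Emiko predeceased; the 1/4 allotted to Emiko's branch passes to Emiko's issue by representation.
The 1/4 is divided into 3 equal shares of 1/12 among Noboru, Kaede, Midori.
Noboru is living and takes 1/12.
Kaede is living and takes 1/12.
Midori is living and takes 1/12.
Hana predeceased; the 1/4 allotted to Hana's branch passes to Hana's issue by representation.
The 1/4 is divided into 2 equal shares of 1/8 among Satoshi, Daichi.
Satoshi is living and takes 1/8.
Daichi is living and takes 1/8.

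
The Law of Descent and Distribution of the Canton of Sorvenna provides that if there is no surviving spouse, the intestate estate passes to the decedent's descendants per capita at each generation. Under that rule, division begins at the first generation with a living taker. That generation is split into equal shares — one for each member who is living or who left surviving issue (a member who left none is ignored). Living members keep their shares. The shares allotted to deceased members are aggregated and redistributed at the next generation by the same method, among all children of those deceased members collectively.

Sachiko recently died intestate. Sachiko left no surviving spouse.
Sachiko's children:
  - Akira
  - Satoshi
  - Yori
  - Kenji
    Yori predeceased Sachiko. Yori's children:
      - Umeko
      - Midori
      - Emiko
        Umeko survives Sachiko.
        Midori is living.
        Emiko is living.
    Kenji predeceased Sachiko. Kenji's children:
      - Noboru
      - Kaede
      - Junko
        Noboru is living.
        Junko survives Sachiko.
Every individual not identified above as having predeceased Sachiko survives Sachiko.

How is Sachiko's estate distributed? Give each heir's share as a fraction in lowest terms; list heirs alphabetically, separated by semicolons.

Akira 1/4; Emiko 1/12; Junko 1/12; Kaede 1/12; Midori 1/12; Noboru 1/12; Satoshi 1/4; Umeko 1/12

There is no surviving spouse, so the entire estate passes to Sachiko's descendants per capita at each generation.
At generation 1 (Akira, Satoshi, Yori, Kenji) there are 4 shares of (1)/4 = 1/4 each.
Living: Akira and Satoshi — each takes 1/4.
Deceased: Yori and Kenji. Their combined 1/2 is pooled and carried to generation 2.
At generation 2 (Umeko, Midori, Emiko, Noboru, Kaede, Junko) there are 6 shares of (1/2)/6 = 1/12 each.
Living: Umeko, Midori, Emiko, Noboru, Kaede, and Junko — each takes 1/12.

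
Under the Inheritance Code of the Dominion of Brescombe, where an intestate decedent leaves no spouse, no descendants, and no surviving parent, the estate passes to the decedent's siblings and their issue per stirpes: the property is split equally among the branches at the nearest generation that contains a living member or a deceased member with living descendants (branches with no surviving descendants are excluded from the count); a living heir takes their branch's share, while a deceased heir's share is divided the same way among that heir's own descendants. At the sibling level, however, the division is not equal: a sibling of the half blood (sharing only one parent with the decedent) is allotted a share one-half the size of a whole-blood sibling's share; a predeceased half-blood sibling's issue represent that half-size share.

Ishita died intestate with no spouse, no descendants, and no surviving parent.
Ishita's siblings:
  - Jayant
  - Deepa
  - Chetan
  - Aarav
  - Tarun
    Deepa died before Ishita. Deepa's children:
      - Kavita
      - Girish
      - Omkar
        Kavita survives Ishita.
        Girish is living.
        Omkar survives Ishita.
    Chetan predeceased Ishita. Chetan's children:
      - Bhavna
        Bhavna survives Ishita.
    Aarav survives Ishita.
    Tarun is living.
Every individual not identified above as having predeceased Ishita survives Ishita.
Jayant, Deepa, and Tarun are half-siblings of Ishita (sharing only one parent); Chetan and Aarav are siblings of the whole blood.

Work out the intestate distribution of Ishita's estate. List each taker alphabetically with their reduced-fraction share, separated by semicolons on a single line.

Aarav 2/7; Bhavna 2/7; Girish 1/21; Jayant 1/7; Kavita 1/21; Omkar 1/21; Tarun 1/7

No spouse, descendants, or parent survives, so the estate passes to Ishita's siblings per stirpes.
Half-blood siblings count for one-half the weight of whole-blood siblings at the initial division.
Dividing 1 in proportion to weights (total weight 7/2): Jayant (weight 1/2) → 1/7; Deepa (weight 1/2) → 1/7; Chetan (weight 1) → 2/7; Aarav (weight 1) → 2/7; Tarun (weight 1/2) → 1/7.
Jayant is living and takes 1/7.
Deepa predeceased; the 1/7 allotted to Deepa's branch passes to Deepa's issue by representation.
The 1/7 is divided into 3 equal shares of 1/21 among Kavita, Girish, Omkar.
Kavita is living and takes 1/21.
Girish is living and takes 1/21.
Omkar is living and takes 1/21.
Chetan predeceased; the 2/7 allotted to Chetan's branch passes to Chetan's issue by representation.
Bhavna is the sole taker at this level and receives the full 2/7.
Aarav is living and takes 2/7.
Tarun is living and takes 1/7.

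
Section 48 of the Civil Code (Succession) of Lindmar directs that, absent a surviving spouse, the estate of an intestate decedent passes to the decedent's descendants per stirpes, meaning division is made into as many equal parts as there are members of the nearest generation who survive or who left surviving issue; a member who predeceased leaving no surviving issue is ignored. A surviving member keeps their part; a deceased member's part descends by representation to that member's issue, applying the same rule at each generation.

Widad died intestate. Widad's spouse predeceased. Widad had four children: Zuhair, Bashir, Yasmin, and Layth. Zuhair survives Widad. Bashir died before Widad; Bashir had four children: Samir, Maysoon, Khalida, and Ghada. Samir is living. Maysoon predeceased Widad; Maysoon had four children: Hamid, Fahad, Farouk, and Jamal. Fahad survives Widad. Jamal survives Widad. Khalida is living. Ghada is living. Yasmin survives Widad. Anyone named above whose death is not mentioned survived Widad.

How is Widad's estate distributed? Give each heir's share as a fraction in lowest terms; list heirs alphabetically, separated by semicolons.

Fahad 1/64; Farouk 1/64; Ghada 1/16; Hamid 1/64; Jamal 1/64; Khalida 1/16; Layth 1/4; Samir 1/16; Yasmin 1/4; Zuhair 1/4

There is no surviving spouse, so the entire estate passes to Widad's descendants per stirpes.
The estate is divided into 4 equal shares of 1/4 among Zuhair, Bashir, Yasmin, Layth.
Zuhair is living and takes 1/4.
Bashir predeceased; the 1/4 allotted to Bashir's branch passes to Bashir's issue by representation.
The 1/4 is divided into 4 equal shares of 1/16 among Samir, Maysoon, Khalida, Ghada.
Samir is living and takes 1/16.
Maysoon predeceased; the 1/16 allotted to Maysoon's branch passes to Maysoon's issue by representation.
The 1/16 is divided into 4 equal shares of 1/64 among Hamid, Fahad, Farouk, Jamal.
Hamid is living and takes 1/64.
Fahad is living and takes 1/64.
Farouk is living and takes 1/64.
Jamal is living and takes 1/64.
Khalida is living and takes 1/16.
Ghada is living and takes 1/16.
Yasmin is living and takes 1/4.
Layth is living and takes 1/4.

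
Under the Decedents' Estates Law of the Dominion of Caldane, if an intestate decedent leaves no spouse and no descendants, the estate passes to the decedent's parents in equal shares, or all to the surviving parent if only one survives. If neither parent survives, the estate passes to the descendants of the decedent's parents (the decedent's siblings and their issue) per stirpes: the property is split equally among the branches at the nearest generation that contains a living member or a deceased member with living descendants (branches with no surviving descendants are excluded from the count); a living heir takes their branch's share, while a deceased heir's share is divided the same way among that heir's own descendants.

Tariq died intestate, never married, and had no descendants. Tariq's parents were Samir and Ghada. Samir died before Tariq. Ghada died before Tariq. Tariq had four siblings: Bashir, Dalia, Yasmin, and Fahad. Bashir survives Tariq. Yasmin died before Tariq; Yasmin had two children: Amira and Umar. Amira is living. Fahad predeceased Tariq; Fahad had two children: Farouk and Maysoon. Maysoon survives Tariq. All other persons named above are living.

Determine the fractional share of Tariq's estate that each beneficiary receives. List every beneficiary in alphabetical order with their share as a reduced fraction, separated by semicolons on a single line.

Neither parent survives and there are no descendants, so the estate passes to Tariq's siblings and their issue per stirpes.
The estate is divided into 4 equal shares of 1/4 among Bashir, Dalia, Yasmin, Fahad.
Bashir is living and takes 1/4.
Dalia is living and takes 1/4.
Yasmin predeceased; the 1/4 allotted to Yasmin's branch passes to Yasmin's issue by representation.
The 1/4 is divided into 2 equal shares of 1/8 among Amira, Umar.
Amira is living and takes 1/8.
Umar is living and takes 1/8.
Fahad predeceased; the 1/4 allotted to Fahad's branch passes to Fahad's issue by representation.
The 1/4 is divided into 2 equal shares of 1/8 among Farouk, Maysoon.
Farouk is living and takes 1/8.
Maysoon is living and takes 1/8.

Amira 1/8; Bashir 1/4; Dalia 1/4; Farouk 1/8; Maysoon 1/8; Umar 1/8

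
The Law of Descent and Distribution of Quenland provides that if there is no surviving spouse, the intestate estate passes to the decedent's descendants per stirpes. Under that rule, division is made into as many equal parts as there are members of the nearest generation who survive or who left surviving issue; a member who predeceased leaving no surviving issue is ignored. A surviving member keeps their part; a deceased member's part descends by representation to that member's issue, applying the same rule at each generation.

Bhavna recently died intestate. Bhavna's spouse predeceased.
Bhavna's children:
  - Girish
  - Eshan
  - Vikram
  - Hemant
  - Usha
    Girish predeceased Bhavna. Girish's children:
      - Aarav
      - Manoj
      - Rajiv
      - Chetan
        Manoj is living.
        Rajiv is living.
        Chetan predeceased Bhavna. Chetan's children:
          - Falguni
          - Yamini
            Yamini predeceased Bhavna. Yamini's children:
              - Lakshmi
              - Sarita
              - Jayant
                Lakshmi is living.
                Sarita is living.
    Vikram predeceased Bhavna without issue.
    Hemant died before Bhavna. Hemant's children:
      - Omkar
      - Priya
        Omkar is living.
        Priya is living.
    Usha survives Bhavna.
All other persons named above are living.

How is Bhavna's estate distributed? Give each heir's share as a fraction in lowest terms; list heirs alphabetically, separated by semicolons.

Aarav 1/16; Eshan 1/4; Falguni 1/32; Jayant 1/96; Lakshmi 1/96; Manoj 1/16; Omkar 1/8; Priya 1/8; Rajiv 1/16; Sarita 1/96; Usha 1/4

There is no surviving spouse, so the entire estate passes to Bhavna's descendants per stirpes.
Vikram left no surviving issue, so that branch lapses and is disregarded.
The estate is divided into 4 equal shares of 1/4 among Girish, Eshan, Hemant, Usha.
Girish predeceased; the 1/4 allotted to Girish's branch passes to Girish's issue by representation.
The 1/4 is divided into 4 equal shares of 1/16 among Aarav, Manoj, Rajiv, Chetan.
Aarav is living and takes 1/16.
Manoj is living and takes 1/16.
Rajiv is living and takes 1/16.
Chetan predeceased; the 1/16 allotted to Chetan's branch passes to Chetan's issue by representation.
The 1/16 is divided into 2 equal shares of 1/32 among Falguni, Yamini.
Falguni is living and takes 1/32.
Yamini predeceased; the 1/32 allotted to Yamini's branch passes to Yamini's issue by representation.
The 1/32 is divided into 3 equal shares of 1/96 among Lakshmi, Sarita, Jayant.
Lakshmi is living and takes 1/96.
Sarita is living and takes 1/96.
Jayant is living and takes 1/96.
Eshan is living and takes 1/4.
Hemant predeceased; the 1/4 allotted to Hemant's branch passes to Hemant's issue by representation.
The 1/4 is divided into 2 equal shares of 1/8 among Omkar, Priya.
Omkar is living and takes 1/8.
Priya is living and takes 1/8.
Usha is living and takes 1/4.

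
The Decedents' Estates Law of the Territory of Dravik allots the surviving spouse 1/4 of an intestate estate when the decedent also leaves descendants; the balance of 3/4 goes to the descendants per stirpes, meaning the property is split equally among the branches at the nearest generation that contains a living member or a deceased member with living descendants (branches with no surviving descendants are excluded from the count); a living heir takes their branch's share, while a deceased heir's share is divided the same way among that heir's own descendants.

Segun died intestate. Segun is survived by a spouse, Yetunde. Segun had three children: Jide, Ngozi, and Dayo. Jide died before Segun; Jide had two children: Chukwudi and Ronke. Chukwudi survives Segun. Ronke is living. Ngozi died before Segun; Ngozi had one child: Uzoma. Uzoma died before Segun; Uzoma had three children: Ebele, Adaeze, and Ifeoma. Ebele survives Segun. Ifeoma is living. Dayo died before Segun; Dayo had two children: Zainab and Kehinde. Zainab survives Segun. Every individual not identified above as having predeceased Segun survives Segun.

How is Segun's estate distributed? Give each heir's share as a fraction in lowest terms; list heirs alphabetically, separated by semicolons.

Adaeze 1/12; Chukwudi 1/8; Ebele 1/12; Ifeoma 1/12; Kehinde 1/8; Ronke 1/8; Yetunde 1/4; Zainab 1/8

Yetunde, as surviving spouse, takes 1/4.
The remaining 3/4 passes to Segun's descendants per stirpes.
The 3/4 is divided into 3 equal shares of 1/4 among Jide, Ngozi, Dayo.
Jide predeceased; the 1/4 allotted to Jide's branch passes to Jide's issue by representation.
The 1/4 is divided into 2 equal shares of 1/8 among Chukwudi, Ronke.
Chukwudi is living and takes 1/8.
Ronke is living and takes 1/8.
Ngozi predeceased; the 1/4 allotted to Ngozi's branch passes to Ngozi's issue by representation.
Uzoma's line is the sole branch at this level, so the full 1/4 passes to Uzoma's issue by representation.
The 1/4 is divided into 3 equal shares of 1/12 among Ebele, Adaeze, Ifeoma.
Ebele is living and takes 1/12.
Adaeze is living and takes 1/12.
Ifeoma is living and takes 1/12.
Dayo predeceased; the 1/4 allotted to Dayo's branch passes to Dayo's issue by representation.
The 1/4 is divided into 2 equal shares of 1/8 among Zainab, Kehinde.
Zainab is living and takes 1/8.
Kehinde is living and takes 1/8.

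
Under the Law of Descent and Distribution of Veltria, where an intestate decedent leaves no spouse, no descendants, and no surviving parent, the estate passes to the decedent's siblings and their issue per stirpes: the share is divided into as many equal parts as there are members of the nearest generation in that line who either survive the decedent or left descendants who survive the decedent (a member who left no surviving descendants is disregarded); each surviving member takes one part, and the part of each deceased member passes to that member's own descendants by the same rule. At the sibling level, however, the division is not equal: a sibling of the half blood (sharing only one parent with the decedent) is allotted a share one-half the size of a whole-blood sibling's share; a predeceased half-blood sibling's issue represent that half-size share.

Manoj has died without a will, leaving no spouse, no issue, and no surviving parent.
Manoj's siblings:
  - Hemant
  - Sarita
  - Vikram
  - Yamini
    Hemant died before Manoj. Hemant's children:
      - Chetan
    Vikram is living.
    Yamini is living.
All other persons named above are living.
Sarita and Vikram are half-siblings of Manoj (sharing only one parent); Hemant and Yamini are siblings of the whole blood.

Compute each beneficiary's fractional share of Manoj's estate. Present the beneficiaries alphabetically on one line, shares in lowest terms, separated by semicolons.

No spouse, descendants, or parent survives, so the estate passes to Manoj's siblings per stirpes.
Half-blood siblings count for one-half the weight of whole-blood siblings at the initial division.
Dividing 1 in proportion to weights (total weight 3): Hemant (weight 1) → 1/3; Sarita (weight 1/2) → 1/6; Vikram (weight 1/2) → 1/6; Yamini (weight 1) → 1/3.
Hemant predeceased; the 1/3 allotted to Hemant's branch passes to Hemant's issue by representation.
Chetan is the sole taker at this level and receives the full 1/3.
Sarita is living and takes 1/6.
Vikram is living and takes 1/6.
Yamini is living and takes 1/3.

Chetan 1/3; Sarita 1/6; Vikram 1/6; Yamini 1/3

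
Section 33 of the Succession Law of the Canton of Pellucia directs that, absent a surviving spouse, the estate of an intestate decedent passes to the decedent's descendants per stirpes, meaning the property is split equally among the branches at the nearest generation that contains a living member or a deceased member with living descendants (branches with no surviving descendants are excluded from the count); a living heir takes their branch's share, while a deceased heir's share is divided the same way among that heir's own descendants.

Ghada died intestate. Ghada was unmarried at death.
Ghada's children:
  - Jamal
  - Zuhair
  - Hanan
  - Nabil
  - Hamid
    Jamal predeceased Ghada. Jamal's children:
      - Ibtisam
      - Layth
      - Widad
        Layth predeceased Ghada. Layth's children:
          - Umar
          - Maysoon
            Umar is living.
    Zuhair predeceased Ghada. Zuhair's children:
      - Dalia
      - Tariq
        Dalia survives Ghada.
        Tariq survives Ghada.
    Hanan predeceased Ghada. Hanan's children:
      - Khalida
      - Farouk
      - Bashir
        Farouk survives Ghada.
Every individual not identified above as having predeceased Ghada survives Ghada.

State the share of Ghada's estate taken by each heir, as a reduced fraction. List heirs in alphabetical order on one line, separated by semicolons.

Bashir 1/15; Dalia 1/10; Farouk 1/15; Hamid 1/5; Ibtisam 1/15; Khalida 1/15; Maysoon 1/30; Nabil 1/5; Tariq 1/10; Umar 1/30; Widad 1/15

There is no surviving spouse, so the entire estate passes to Ghada's descendants per stirpes.
The estate is divided into 5 equal shares of 1/5 among Jamal, Zuhair, Hanan, Nabil, Hamid.
Jamal predeceased; the 1/5 allotted to Jamal's branch passes to Jamal's issue by representation.
The 1/5 is divided into 3 equal shares of 1/15 among Ibtisam, Layth, Widad.
Ibtisam is living and takes 1/15.
Layth predeceased; the 1/15 allotted to Layth's branch passes to Layth's issue by representation.
The 1/15 is divided into 2 equal shares of 1/30 among Umar, Maysoon.
Umar is living and takes 1/30.
Maysoon is living and takes 1/30.
Widad is living and takes 1/15.
Zuhair predeceased; the 1/5 allotted to Zuhair's branch passes to Zuhair's issue by representation.
The 1/5 is divided into 2 equal shares of 1/10 among Dalia, Tariq.
Dalia is living and takes 1/10.
Tariq is living and takes 1/10.
Hanan predeceased; the 1/5 allotted to Hanan's branch passes to Hanan's issue by representation.
The 1/5 is divided into 3 equal shares of 1/15 among Khalida, Farouk, Bashir.
Khalida is living and takes 1/15.
Farouk is living and takes 1/15.
Bashir is living and takes 1/15.
Nabil is living and takes 1/5.
Hamid is living and takes 1/5.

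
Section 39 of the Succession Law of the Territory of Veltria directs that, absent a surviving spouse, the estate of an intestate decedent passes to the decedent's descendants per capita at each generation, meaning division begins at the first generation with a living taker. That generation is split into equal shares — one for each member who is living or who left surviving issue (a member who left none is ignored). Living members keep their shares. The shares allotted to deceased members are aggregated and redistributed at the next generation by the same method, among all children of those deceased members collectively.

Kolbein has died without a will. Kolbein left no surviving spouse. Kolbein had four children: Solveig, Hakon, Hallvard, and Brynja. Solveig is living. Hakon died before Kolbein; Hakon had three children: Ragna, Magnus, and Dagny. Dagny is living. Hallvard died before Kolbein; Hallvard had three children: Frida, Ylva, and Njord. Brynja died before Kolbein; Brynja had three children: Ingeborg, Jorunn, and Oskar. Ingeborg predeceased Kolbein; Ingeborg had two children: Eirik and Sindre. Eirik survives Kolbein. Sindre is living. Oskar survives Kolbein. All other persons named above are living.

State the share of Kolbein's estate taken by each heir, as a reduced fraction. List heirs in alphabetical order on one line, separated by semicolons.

Dagny 1/12; Eirik 1/24; Frida 1/12; Jorunn 1/12; Magnus 1/12; Njord 1/12; Oskar 1/12; Ragna 1/12; Sindre 1/24; Solveig 1/4; Ylva 1/12

There is no surviving spouse, so the entire estate passes to Kolbein's descendants per capita at each generation.
At generation 1 (Solveig, Hakon, Hallvard, Brynja) there are 4 shares of (1)/4 = 1/4 each.
Living: Solveig — each takes 1/4.
Deceased: Hakon, Hallvard, and Brynja. Their combined 3/4 is pooled and carried to generation 2.
At generation 2 (Ragna, Magnus, Dagny, Frida, Ylva, Njord, Ingeborg, Jorunn, Oskar) there are 9 shares of (3/4)/9 = 1/12 each.
Living: Ragna, Magnus, Dagny, Frida, Ylva, Njord, Jorunn, and Oskar — each takes 1/12.
Deceased: Ingeborg. That 1/12 share is carried to generation 3.
At generation 3 (Eirik, Sindre) there are 2 shares of (1/12)/2 = 1/24 each.
Living: Eirik and Sindre — each takes 1/24.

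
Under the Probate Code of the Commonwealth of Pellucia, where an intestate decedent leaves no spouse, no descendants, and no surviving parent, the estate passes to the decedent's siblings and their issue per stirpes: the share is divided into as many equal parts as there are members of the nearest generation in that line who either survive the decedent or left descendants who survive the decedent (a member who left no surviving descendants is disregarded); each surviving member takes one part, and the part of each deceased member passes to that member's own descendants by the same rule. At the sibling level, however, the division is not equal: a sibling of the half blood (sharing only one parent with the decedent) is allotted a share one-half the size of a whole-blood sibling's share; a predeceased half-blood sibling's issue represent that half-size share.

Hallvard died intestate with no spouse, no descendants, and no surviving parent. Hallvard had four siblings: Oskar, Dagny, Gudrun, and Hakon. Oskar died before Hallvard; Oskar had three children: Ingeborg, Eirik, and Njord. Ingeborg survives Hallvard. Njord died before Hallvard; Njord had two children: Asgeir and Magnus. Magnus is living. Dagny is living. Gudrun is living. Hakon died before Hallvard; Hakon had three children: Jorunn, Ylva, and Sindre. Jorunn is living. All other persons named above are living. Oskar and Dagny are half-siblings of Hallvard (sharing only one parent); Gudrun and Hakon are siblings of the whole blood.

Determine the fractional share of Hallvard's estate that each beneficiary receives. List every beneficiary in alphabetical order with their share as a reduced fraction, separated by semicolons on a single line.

No spouse, descendants, or parent survives, so the estate passes to Hallvard's siblings per stirpes.
Half-blood siblings count for one-half the weight of whole-blood siblings at the initial division.
Dividing 1 in proportion to weights (total weight 3): Oskar (weight 1/2) → 1/6; Dagny (weight 1/2) → 1/6; Gudrun (weight 1) → 1/3; Hakon (weight 1) → 1/3.
Oskar predeceased; the 1/6 allotted to Oskar's branch passes to Oskar's issue by representation.
The 1/6 is divided into 3 equal shares of 1/18 among Ingeborg, Eirik, Njord.
Ingeborg is living and takes 1/18.
Eirik is living and takes 1/18.
Njord predeceased; the 1/18 allotted to Njord's branch passes to Njord's issue by representation.
The 1/18 is divided into 2 equal shares of 1/36 among Asgeir, Magnus.
Asgeir is living and takes 1/36.
Magnus is living and takes 1/36.
Dagny is living and takes 1/6.
Gudrun is living and takes 1/3.
Hakon predeceased; the 1/3 allotted to Hakon's branch passes to Hakon's issue by representation.
The 1/3 is divided into 3 equal shares of 1/9 among Jorunn, Ylva, Sindre.
Jorunn is living and takes 1/9.
Ylva is living and takes 1/9.
Sindre is living and takes 1/9.

Asgeir 1/36; Dagny 1/6; Eirik 1/18; Gudrun 1/3; Ingeborg 1/18; Jorunn 1/9; Magnus 1/36; Sindre 1/9; Ylva 1/9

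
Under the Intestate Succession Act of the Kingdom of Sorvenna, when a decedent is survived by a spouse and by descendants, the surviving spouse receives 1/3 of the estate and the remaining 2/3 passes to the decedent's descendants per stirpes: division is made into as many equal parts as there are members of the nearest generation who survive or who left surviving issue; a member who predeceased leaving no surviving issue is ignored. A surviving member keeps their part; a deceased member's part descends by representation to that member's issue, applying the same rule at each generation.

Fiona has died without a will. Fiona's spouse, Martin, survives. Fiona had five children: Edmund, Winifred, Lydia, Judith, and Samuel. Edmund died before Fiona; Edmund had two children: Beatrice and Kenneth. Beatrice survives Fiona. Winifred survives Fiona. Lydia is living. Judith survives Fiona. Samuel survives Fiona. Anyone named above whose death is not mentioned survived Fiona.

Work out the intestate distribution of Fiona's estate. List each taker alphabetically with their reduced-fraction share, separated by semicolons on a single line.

Martin, as surviving spouse, takes 1/3.
The remaining 2/3 passes to Fiona's descendants per stirpes.
The 2/3 is divided into 5 equal shares of 2/15 among Edmund, Winifred, Lydia, Judith, Samuel.
Edmund predeceased; the 2/15 allotted to Edmund's branch passes to Edmund's issue by representation.
The 2/15 is divided into 2 equal shares of 1/15 among Beatrice, Kenneth.
Beatrice is living and takes 1/15.
Kenneth is living and takes 1/15.
Winifred is living and takes 2/15.
Lydia is living and takes 2/15.
Judith is living and takes 2/15.
Samuel is living and takes 2/15.

Beatrice 1/15; Judith 2/15; Kenneth 1/15; Lydia 2/15; Martin 1/3; Samuel 2/15; Winifred 2/15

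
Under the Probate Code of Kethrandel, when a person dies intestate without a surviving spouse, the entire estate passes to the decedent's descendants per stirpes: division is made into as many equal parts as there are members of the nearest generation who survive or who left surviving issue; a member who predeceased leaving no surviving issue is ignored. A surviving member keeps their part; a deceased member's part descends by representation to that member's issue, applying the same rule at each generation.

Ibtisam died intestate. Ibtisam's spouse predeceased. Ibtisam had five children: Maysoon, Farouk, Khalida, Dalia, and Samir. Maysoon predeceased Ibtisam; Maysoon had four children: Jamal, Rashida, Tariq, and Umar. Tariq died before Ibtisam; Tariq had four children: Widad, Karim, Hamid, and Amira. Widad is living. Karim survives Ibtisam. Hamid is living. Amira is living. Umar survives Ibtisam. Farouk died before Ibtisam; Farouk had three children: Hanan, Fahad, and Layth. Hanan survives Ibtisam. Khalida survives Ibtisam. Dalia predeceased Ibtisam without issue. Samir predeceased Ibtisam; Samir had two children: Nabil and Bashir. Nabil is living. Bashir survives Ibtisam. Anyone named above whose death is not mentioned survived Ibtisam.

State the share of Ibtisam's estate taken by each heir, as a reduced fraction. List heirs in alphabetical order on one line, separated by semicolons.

There is no surviving spouse, so the entire estate passes to Ibtisam's descendants per stirpes.
Dalia left no surviving issue, so that branch lapses and is disregarded.
The estate is divided into 4 equal shares of 1/4 among Maysoon, Farouk, Khalida, Samir.
Maysoon predeceased; the 1/4 allotted to Maysoon's branch passes to Maysoon's issue by representation.
The 1/4 is divided into 4 equal shares of 1/16 among Jamal, Rashida, Tariq, Umar.
Jamal is living and takes 1/16.
Rashida is living and takes 1/16.
Tariq predeceased; the 1/16 allotted to Tariq's branch passes to Tariq's issue by representation.
The 1/16 is divided into 4 equal shares of 1/64 among Widad, Karim, Hamid, Amira.
Widad is living and takes 1/64.
Karim is living and takes 1/64.
Hamid is living and takes 1/64.
Amira is living and takes 1/64.
Umar is living and takes 1/16.
Farouk predeceased; the 1/4 allotted to Farouk's branch passes to Farouk's issue by representation.
The 1/4 is divided into 3 equal shares of 1/12 among Hanan, Fahad, Layth.
Hanan is living and takes 1/12.
Fahad is living and takes 1/12.
Layth is living and takes 1/12.
Khalida is living and takes 1/4.
Samir predeceased; the 1/4 allotted to Samir's branch passes to Samir's issue by representation.
The 1/4 is divided into 2 equal shares of 1/8 among Nabil, Bashir.
Nabil is living and takes 1/8.
Bashir is living and takes 1/8.

Amira 1/64; Bashir 1/8; Fahad 1/12; Hamid 1/64; Hanan 1/12; Jamal 1/16; Karim 1/64; Khalida 1/4; Layth 1/12; Nabil 1/8; Rashida 1/16; Umar 1/16; Widad 1/64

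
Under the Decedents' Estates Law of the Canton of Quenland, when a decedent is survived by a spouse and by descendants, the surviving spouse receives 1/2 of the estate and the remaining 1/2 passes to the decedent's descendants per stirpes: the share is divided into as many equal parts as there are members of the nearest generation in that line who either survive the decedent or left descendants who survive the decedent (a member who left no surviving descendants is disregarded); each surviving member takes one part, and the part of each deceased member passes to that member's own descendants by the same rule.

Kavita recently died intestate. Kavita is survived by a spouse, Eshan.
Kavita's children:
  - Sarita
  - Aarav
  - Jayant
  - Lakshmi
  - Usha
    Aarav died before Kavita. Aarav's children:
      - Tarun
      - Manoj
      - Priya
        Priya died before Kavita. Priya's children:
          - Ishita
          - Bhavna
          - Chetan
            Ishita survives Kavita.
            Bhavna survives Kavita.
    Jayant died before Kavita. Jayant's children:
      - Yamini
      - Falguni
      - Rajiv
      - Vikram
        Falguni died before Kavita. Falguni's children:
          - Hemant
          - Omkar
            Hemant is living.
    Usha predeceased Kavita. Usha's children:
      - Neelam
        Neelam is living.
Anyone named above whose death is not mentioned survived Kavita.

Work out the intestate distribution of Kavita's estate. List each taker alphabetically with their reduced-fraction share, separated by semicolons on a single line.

Eshan, as surviving spouse, takes 1/2.
The remaining 1/2 passes to Kavita's descendants per stirpes.
The 1/2 is divided into 5 equal shares of 1/10 among Sarita, Aarav, Jayant, Lakshmi, Usha.
Sarita is living and takes 1/10.
Aarav predeceased; the 1/10 allotted to Aarav's branch passes to Aarav's issue by representation.
The 1/10 is divided into 3 equal shares of 1/30 among Tarun, Manoj, Priya.
Tarun is living and takes 1/30.
Manoj is living and takes 1/30.
Priya predeceased; the 1/30 allotted to Priya's branch passes to Priya's issue by representation.
The 1/30 is divided into 3 equal shares of 1/90 among Ishita, Bhavna, Chetan.
Ishita is living and takes 1/90.
Bhavna is living and takes 1/90.
Chetan is living and takes 1/90.
Jayant predeceased; the 1/10 allotted to Jayant's branch passes to Jayant's issue by representation.
The 1/10 is divided into 4 equal shares of 1/40 among Yamini, Falguni, Rajiv, Vikram.
Yamini is living and takes 1/40.
Falguni predeceased; the 1/40 allotted to Falguni's branch passes to Falguni's issue by representation.
The 1/40 is divided into 2 equal shares of 1/80 among Hemant, Omkar.
Hemant is living and takes 1/80.
Omkar is living and takes 1/80.
Rajiv is living and takes 1/40.
Vikram is living and takes 1/40.
Lakshmi is living and takes 1/10.
Usha predeceased; the 1/10 allotted to Usha's branch passes to Usha's issue by representation.
Neelam is the sole taker at this level and receives the full 1/10.

Bhavna 1/90; Chetan 1/90; Eshan 1/2; Hemant 1/80; Ishita 1/90; Lakshmi 1/10; Manoj 1/30; Neelam 1/10; Omkar 1/80; Rajiv 1/40; Sarita 1/10; Tarun 1/30; Vikram 1/40; Yamini 1/40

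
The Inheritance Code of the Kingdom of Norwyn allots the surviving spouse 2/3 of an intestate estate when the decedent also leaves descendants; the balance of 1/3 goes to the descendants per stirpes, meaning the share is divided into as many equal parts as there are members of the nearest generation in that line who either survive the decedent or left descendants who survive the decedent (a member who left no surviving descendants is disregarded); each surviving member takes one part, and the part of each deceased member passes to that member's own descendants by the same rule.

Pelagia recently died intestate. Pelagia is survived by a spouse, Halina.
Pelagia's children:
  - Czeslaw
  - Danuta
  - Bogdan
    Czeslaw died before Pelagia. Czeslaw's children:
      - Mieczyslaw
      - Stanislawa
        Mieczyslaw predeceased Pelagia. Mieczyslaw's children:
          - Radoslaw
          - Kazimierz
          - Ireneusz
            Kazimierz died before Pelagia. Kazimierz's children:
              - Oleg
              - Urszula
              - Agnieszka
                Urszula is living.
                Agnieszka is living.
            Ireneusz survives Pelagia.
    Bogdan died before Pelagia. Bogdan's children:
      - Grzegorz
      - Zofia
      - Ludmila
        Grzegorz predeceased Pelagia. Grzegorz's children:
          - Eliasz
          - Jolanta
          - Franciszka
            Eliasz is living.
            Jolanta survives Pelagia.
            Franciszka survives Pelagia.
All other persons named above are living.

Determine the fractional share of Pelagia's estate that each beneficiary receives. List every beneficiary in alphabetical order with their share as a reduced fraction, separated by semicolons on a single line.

Halina, as surviving spouse, takes 2/3.
The remaining 1/3 passes to Pelagia's descendants per stirpes.
The 1/3 is divided into 3 equal shares of 1/9 among Czeslaw, Danuta, Bogdan.
Czeslaw predeceased; the 1/9 allotted to Czeslaw's branch passes to Czeslaw's issue by representation.
The 1/9 is divided into 2 equal shares of 1/18 among Mieczyslaw, Stanislawa.
Mieczyslaw predeceased; the 1/18 allotted to Mieczyslaw's branch passes to Mieczyslaw's issue by representation.
The 1/18 is divided into 3 equal shares of 1/54 among Radoslaw, Kazimierz, Ireneusz.
Radoslaw is living and takes 1/54.
Kazimierz predeceased; the 1/54 allotted to Kazimierz's branch passes to Kazimierz's issue by representation.
The 1/54 is divided into 3 equal shares of 1/162 among Oleg, Urszula, Agnieszka.
Oleg is living and takes 1/162.
Urszula is living and takes 1/162.
Agnieszka is living and takes 1/162.
Ireneusz is living and takes 1/54.
Stanislawa is living and takes 1/18.
Danuta is living and takes 1/9.
Bogdan predeceased; the 1/9 allotted to Bogdan's branch passes to Bogdan's issue by representation.
The 1/9 is divided into 3 equal shares of 1/27 among Grzegorz, Zofia, Ludmila.
Grzegorz predeceased; the 1/27 allotted to Grzegorz's branch passes to Grzegorz's issue by representation.
The 1/27 is divided into 3 equal shares of 1/81 among Eliasz, Jolanta, Franciszka.
Eliasz is living and takes 1/81.
Jolanta is living and takes 1/81.
Franciszka is living and takes 1/81.
Zofia is living and takes 1/27.
Ludmila is living and takes 1/27.

Agnieszka 1/162; Danuta 1/9; Eliasz 1/81; Franciszka 1/81; Halina 2/3; Ireneusz 1/54; Jolanta 1/81; Ludmila 1/27; Oleg 1/162; Radoslaw 1/54; Stanislawa 1/18; Urszula 1/162; Zofia 1/27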